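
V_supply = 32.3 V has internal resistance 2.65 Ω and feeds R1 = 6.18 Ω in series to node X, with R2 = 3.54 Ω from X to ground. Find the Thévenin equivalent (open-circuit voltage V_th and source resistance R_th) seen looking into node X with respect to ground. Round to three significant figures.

R1' = 2.65 + 6.18 = 8.830 Ω (source resistance + R1).
V_th is the unloaded tap voltage: V_supply · R2/(R1'+R2) = 32.3 × 0.2862 = 9.243 V.
With V_supply suppressed (replaced by a short), R_th = R1' ‖ R2 = (8.830 × 3.54)/(8.830 + 3.54) = 2.527 Ω.

V_th ≈ 9.24 V, R_th ≈ 2.53 Ω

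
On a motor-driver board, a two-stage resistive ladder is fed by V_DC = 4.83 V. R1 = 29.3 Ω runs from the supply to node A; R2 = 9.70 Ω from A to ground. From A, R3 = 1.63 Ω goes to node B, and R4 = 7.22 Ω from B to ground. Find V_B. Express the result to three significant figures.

Node A sees R2 in parallel with the series input of stage 2, R3 + R4 = 8.850 Ω.
Effective lower resistance at A: R2 ‖ 8.850 = 4.628 Ω.
First divider: V_A = V_DC · 4.628/(29.3 + 4.628) = 0.6588 V.
Stage 2 is unloaded, so V_B = V_A · R4/(R3+R4) = 0.6588 × 7.22/8.850 = 0.5375 V.

V_B ≈ 0.537 V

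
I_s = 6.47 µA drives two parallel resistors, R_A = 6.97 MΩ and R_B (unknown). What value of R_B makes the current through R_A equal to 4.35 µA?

R_B ≈ 14.3 MΩ

In a two-way split, I_A/I_s = R_B/(R_A + R_B).
With f = 0.6723, R_B = R_A · f/(1−f) = 6.97 × 2.052 = 14.30 MΩ.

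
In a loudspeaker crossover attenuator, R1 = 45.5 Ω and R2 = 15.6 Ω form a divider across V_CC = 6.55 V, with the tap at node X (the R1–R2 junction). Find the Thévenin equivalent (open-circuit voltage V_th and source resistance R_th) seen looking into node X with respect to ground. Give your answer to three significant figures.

V_th ≈ 1.67 V, R_th ≈ 11.6 Ω

With X open, the divider is unloaded: V_th = 6.55 × 15.6/61.10 = 1.672 V.
Zeroing V_CC shorts the top of R1 to ground, so R_th = R1 ‖ R2 = 11.62 Ω.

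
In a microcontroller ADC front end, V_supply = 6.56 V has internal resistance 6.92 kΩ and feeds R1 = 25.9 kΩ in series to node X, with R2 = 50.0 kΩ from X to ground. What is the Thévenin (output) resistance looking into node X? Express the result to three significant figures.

R1' = 6.92 + 25.9 = 32.82 kΩ (source resistance + R1).
With V_supply suppressed (replaced by a short), R_th = R1' ‖ R2 = (32.82 × 50.0)/(32.82 + 50.0) = 19.81 kΩ.

R_th ≈ 19.8 kΩ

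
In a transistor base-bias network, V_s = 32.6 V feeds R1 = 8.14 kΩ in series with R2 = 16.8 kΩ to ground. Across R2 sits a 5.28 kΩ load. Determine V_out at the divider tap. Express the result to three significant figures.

V_out ≈ 10.8 V

The load sits in parallel with R2, giving an effective lower resistance R2' = R2·R_L/(R2+R_L) = 4.017 kΩ.
Now apply the divider: V_out = 32.6 × 0.3304 = 10.77 V.
(Unloaded it would be 22.0 V; the load pulls it down.)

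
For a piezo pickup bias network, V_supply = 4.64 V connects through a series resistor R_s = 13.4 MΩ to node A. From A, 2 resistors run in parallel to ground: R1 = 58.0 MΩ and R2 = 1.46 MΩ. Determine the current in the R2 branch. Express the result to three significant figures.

Combine the parallel branches: R_p = (1/58.0 + 1/1.46)⁻¹ = 1.424 MΩ.
Node voltage V_A = V_supply · R_p/(R_s + R_p) = 4.64 × 0.09607 = 0.4458 V.
Branch current I = V_A/R2 = 0.4458/1.46 = 0.3053 µA.
(Equivalently: I_total = 0.3130 µA, then current-divider fraction G_k/ΣG = 0.9754.)

I ≈ 0.305 µA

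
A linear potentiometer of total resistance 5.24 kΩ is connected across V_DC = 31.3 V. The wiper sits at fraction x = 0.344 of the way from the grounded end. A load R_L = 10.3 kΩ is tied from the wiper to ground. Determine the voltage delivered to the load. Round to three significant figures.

Lower segment x·R_p = 1.803 kΩ; upper segment (1−x)·R_p = 3.437 kΩ.
(x·R_p) ‖ R_L = 1.534 kΩ.
Loaded-divider output: V_out = 31.3 × 0.3086 = 9.658 V.
(Unloaded: V_out = x·V_DC = 10.8 V.)

V_out ≈ 9.66 V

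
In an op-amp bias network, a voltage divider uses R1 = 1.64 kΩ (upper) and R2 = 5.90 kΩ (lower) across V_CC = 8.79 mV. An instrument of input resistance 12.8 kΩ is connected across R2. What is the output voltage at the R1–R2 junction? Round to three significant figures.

First combine the lower leg with the load: R2 ‖ R_L = 4.039 kΩ.
Now apply the divider: V_out = 8.79 × 0.7112 = 6.251 mV.

V_out ≈ 6.25 mV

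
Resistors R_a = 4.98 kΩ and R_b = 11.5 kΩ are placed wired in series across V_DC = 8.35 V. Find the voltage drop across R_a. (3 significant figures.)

V ≈ 2.52 V

Total series resistance ΣR = 4.98 + 11.5 = 16.48 kΩ.
By the voltage-divider rule, V = 8.35 × 4.980/16.48 = 2.523 V.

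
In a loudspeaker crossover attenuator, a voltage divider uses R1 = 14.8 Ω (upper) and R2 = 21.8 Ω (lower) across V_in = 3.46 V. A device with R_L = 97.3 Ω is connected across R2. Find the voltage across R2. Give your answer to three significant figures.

The load sits in parallel with R2, giving an effective lower resistance R2' = R2·R_L/(R2+R_L) = 17.81 Ω.
Then V_out = V_in · R2'/(R1 + R2') = 3.46 × 17.81/32.61 = 1.890 V.
(Unloaded it would be 2.06 V; the load pulls it down.)

V_out ≈ 1.89 V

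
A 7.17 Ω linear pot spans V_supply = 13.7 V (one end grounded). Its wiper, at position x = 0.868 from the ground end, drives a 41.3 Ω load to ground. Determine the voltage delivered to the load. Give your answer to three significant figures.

Lower segment x·R_p = 6.224 Ω; upper segment (1−x)·R_p = 0.9464 Ω.
R_L loads the lower segment: effective lower R = 5.409 Ω.
Loaded-divider output: V_out = 13.7 × 0.8511 = 11.66 V.

V_out ≈ 11.7 V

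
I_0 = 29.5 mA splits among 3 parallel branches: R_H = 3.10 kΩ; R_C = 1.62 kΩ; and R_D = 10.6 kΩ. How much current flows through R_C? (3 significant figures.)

I ≈ 17.6 mA

Conductances: ΣG = 1/3.10 + 1/1.62 + 1/10.6 = 1.034 (1/kΩ).
Current divider: I(R_C) = I_0 · G_k/ΣG = 29.5 × (0.6173/1.034) = 29.5 × 0.5969 = 17.61 mA.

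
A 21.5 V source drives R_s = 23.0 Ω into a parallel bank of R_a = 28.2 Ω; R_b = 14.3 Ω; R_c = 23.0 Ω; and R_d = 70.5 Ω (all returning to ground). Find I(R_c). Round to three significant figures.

I ≈ 0.197 A

Equivalent of the parallel group: R_p = 6.133 Ω.
V_A by voltage divider: V_A = 21.5 × 6.133/(23.0 + 6.133) = 4.526 V.
I(R_c) = V_A / R_c = 4.526/23.0 = 0.1968 A.
(Check via current divider: I_total = 0.7380 A; share G_k/ΣG = 0.2666 → same result.)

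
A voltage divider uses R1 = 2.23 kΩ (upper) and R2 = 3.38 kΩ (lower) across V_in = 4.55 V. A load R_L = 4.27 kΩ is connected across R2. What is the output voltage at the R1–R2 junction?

V_out ≈ 2.09 V

R2 ‖ R_L = (3.38 × 4.27)/(3.38 + 4.27) = 1.887 kΩ.
Voltage divider with the loaded lower leg: V_out = 4.55 × 1.887/(2.23 + 1.887) = 4.55 × 0.4583 = 2.085 V.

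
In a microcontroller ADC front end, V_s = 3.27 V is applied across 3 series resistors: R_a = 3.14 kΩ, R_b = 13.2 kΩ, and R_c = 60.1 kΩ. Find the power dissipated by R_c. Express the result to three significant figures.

Series current I = V_s/ΣR = 3.27/76.44 = 0.04278 mA.
P(R_c) = I²·R_c = (0.04278)² × 60.1 = 0.1100 mW.

P ≈ 0.110 mW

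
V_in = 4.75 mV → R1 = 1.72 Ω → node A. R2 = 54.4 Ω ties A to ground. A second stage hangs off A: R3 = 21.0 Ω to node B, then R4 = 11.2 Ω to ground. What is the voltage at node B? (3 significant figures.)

V_B ≈ 1.52 mV

The second stage (R3 + R4 = 32.20 Ω) loads node A in parallel with R2.
R2 ‖ (R3+R4) = 20.23 Ω.
V_A = 4.75 × 20.23/(1.72 + 20.23) = 4.378 mV.
Then the unloaded second divider: V_B = V_A × R4/(R3+R4) = 4.378 × 0.3478 = 1.523 mV.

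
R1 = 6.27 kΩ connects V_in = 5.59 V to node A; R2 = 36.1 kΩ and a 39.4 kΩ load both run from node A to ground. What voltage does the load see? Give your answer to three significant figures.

First combine the lower leg with the load: R2 ‖ R_L = 18.84 kΩ.
Voltage divider with the loaded lower leg: V_out = 5.59 × 18.84/(6.27 + 18.84) = 5.59 × 0.7503 = 4.194 V.
(Unloaded it would be 4.76 V; the load pulls it down.)

V_out ≈ 4.19 V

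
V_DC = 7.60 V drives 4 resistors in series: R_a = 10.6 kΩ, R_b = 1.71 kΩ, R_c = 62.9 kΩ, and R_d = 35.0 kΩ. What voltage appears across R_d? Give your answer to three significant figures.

Total series resistance ΣR = 10.6 + 1.71 + 62.9 + 35.0 = 110.2 kΩ.
By the voltage-divider rule, V = 7.60 × 35.00/110.2 = 2.414 V.

V ≈ 2.41 V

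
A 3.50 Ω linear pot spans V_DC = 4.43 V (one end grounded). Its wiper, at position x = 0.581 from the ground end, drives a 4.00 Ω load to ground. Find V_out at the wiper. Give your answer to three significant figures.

Split the track: R_lower = x·R_p = 2.034 Ω, R_upper = (1−x)·R_p = 1.467 Ω.
R_L loads the lower segment: effective lower R = 1.348 Ω.
Loaded-divider output: V_out = 4.43 × 0.4790 = 2.122 V.
(Unloaded: V_out = x·V_DC = 2.57 V.)

V_out ≈ 2.12 V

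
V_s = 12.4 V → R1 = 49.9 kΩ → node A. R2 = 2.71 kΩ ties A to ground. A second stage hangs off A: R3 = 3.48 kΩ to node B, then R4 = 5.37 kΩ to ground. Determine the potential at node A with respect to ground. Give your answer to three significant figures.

Looking into the second stage from A: R3 + R4 = 8.850 kΩ appears in parallel with R2.
R2 ‖ (R3+R4) = 2.075 kΩ.
First divider: V_A = V_s · 2.075/(49.9 + 2.075) = 0.4950 V.

V_A ≈ 0.495 V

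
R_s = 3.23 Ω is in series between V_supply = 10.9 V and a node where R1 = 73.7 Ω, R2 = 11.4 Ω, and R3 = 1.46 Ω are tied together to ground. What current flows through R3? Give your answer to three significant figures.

I ≈ 2.11 A

Parallel bank: R_p = 1/(1/73.7 + 1/11.4 + 1/1.46) = 1.272 Ω.
V_A by voltage divider: V_A = 10.9 × 1.272/(3.23 + 1.272) = 3.080 V.
I(R3) = V_A / R3 = 3.080/1.46 = 2.109 A.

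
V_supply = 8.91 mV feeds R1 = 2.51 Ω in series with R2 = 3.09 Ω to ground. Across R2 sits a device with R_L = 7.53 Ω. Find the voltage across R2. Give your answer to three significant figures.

First combine the lower leg with the load: R2 ‖ R_L = 2.191 Ω.
Voltage divider with the loaded lower leg: V_out = 8.91 × 2.191/(2.51 + 2.191) = 8.91 × 0.4661 = 4.153 mV.

V_out ≈ 4.15 mV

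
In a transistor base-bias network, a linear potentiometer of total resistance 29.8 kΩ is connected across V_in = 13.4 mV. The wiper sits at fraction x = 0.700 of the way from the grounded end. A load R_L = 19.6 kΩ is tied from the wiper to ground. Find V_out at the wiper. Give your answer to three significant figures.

V_out ≈ 7.11 mV

The pot divides into 8.940 kΩ above the wiper and 20.86 kΩ below.
R_L loads the lower segment: effective lower R = 10.11 kΩ.
Then V_out = V_in · 10.11/(8.940 + 10.11) = 7.110 mV.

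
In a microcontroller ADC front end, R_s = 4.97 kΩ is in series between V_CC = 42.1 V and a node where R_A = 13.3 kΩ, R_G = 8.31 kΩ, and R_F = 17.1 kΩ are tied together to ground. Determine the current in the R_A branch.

Parallel bank: R_p = 1/(1/13.3 + 1/8.31 + 1/17.1) = 3.937 kΩ.
V_A = 42.1 × 3.937/8.907 = 18.61 V.
I(R_A) = V_A / R_A = 18.61/13.3 = 1.399 mA.
(Check via current divider: I_total = 4.727 mA; share G_k/ΣG = 0.2960 → same result.)

I ≈ 1.40 mA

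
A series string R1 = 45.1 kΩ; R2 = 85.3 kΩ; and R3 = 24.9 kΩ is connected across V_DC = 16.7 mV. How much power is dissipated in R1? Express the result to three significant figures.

P ≈ 0.522 nW

The common current is I = 16.7/155.3 = 0.1075 µA.
P = I²R = 0.01156 × 45.1 = 0.5215 nW.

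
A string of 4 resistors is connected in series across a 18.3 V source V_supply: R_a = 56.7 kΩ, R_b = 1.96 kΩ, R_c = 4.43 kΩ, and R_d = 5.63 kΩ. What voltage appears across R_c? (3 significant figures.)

Series total: ΣR = 56.7 + 1.96 + 4.43 + 5.63 = 68.72 kΩ.
By the voltage-divider rule, V = 18.3 × 4.430/68.72 = 1.180 V.

V ≈ 1.18 V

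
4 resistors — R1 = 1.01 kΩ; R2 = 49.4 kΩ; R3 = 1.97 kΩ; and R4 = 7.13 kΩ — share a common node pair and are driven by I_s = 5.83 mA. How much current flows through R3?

I ≈ 1.78 mA

Conductances: ΣG = 1/1.01 + 1/49.4 + 1/1.97 + 1/7.13 = 1.658 (1/kΩ).
By the current-divider rule, I = I_s · G_k/ΣG = 5.83 × 0.3061 = 1.785 mA.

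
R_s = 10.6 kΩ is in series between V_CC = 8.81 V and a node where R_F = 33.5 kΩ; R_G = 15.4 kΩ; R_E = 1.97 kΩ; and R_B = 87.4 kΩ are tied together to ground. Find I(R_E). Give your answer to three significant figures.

I ≈ 0.596 mA

Equivalent of the parallel group: R_p = 1.629 kΩ.
V_A by voltage divider: V_A = 8.81 × 1.629/(10.6 + 1.629) = 1.174 V.
I(R_E) = V_A / R_E = 1.174/1.97 = 0.5957 mA.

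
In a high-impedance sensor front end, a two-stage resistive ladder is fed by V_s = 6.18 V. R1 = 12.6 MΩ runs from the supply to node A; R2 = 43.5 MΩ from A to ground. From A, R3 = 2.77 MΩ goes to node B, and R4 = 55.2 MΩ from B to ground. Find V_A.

The second stage (R3 + R4 = 57.97 MΩ) loads node A in parallel with R2.
Effective lower resistance at A: R2 ‖ 57.97 = 24.85 MΩ.
So V_A = 6.18 × 0.6636 = 4.101 V.

V_A ≈ 4.10 V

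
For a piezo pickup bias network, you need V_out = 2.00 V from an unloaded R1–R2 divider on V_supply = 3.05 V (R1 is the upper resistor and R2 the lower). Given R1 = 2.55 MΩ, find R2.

The divider ratio is R2/(R1+R2) = 2.00/3.05 = 0.6557.
Rearranging, R2 = R1·k/(1−k) = 2.55 × 1.905 = 4.857 MΩ.

R2 ≈ 4.86 MΩ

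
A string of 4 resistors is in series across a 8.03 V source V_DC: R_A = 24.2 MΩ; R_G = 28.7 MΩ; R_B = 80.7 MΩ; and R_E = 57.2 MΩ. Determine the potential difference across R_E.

V ≈ 2.41 V

Total series resistance ΣR = 24.2 + 28.7 + 80.7 + 57.2 = 190.8 MΩ.
Voltage divider: V = V_DC · (57.20 / 190.8) = 8.03 × 0.2998 = 2.407 V.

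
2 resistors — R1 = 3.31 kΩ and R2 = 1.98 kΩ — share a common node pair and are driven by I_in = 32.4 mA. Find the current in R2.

I ≈ 20.3 mA

Two-branch current divider: I_k = I_in · R_other/(R_1 + R_2).
So I = 32.4 × 3.31/5.290 = 20.27 mA.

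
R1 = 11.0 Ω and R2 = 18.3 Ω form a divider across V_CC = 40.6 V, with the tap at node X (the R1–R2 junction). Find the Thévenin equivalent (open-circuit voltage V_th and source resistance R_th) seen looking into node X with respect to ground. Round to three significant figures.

V_th ≈ 25.4 V, R_th ≈ 6.87 Ω

V_th is the unloaded tap voltage: V_CC · R2/(R1+R2) = 40.6 × 0.6246 = 25.36 V.
With V_CC suppressed (replaced by a short), R_th = R1 ‖ R2 = (11.00 × 18.3)/(11.00 + 18.3) = 6.870 Ω.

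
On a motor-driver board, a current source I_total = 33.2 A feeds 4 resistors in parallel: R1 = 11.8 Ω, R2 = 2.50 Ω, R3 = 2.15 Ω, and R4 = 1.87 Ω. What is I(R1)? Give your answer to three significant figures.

Total conductance ΣG = 1/11.8 + 1/2.50 + 1/2.15 + 1/1.87 = 1.485 (units of 1/Ω).
By the current-divider rule, I = I_total · G_k/ΣG = 33.2 × 0.05708 = 1.895 A.

I ≈ 1.90 A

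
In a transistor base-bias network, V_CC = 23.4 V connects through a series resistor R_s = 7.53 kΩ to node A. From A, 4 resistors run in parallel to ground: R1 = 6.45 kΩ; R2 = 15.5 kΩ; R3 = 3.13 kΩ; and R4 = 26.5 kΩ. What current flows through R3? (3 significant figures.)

I ≈ 1.40 mA

Equivalent of the parallel group: R_p = 1.734 kΩ.
V_A = 23.4 × 1.734/9.264 = 4.379 V.
Branch current I = V_A/R3 = 4.379/3.13 = 1.399 mA.
(Equivalently: I_total = 2.526 mA, then current-divider fraction G_k/ΣG = 0.5539.)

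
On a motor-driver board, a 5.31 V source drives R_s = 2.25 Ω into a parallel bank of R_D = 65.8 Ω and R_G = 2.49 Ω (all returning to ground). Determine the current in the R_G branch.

I ≈ 1.10 A

Combine the parallel branches: R_p = (1/65.8 + 1/2.49)⁻¹ = 2.399 Ω.
V_A = 5.31 × 2.399/4.649 = 2.740 V.
I(R_G) = V_A / R_G = 2.740/2.49 = 1.100 A.
(Check via current divider: I_total = 1.142 A; share G_k/ΣG = 0.9635 → same result.)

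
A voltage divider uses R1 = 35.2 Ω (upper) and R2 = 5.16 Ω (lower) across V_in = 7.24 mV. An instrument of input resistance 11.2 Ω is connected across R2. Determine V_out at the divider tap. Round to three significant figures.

The load sits in parallel with R2, giving an effective lower resistance R2' = R2·R_L/(R2+R_L) = 3.533 Ω.
Now apply the divider: V_out = 7.24 × 0.09120 = 0.6603 mV.
(Unloaded it would be 0.926 mV; the load pulls it down.)

V_out ≈ 0.660 mV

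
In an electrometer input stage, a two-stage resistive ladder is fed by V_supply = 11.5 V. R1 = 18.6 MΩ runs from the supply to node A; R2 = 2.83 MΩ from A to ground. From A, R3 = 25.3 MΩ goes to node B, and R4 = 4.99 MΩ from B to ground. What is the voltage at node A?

Looking into the second stage from A: R3 + R4 = 30.29 MΩ appears in parallel with R2.
Effective lower resistance at A: R2 ‖ 30.29 = 2.588 MΩ.
First divider: V_A = V_supply · 2.588/(18.6 + 2.588) = 1.405 V.

V_A ≈ 1.40 V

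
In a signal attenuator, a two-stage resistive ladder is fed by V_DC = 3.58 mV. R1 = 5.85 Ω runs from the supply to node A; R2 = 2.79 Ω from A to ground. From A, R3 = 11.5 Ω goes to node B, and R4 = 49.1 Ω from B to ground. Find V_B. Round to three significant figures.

Looking into the second stage from A: R3 + R4 = 60.60 Ω appears in parallel with R2.
R2 ‖ (R3+R4) = 2.667 Ω.
V_A = 3.58 × 2.667/(5.85 + 2.667) = 1.121 mV.
Stage 2 is unloaded, so V_B = V_A · R4/(R3+R4) = 1.121 × 49.1/60.60 = 0.9083 mV.

V_B ≈ 0.908 mV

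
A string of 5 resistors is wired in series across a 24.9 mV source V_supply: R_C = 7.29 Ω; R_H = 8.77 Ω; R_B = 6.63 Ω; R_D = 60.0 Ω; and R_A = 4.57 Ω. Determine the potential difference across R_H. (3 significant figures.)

Series total: ΣR = 7.29 + 8.77 + 6.63 + 60.0 + 4.57 = 87.26 Ω.
Voltage divider: V = V_supply · (8.770 / 87.26) = 24.9 × 0.1005 = 2.503 mV.

V ≈ 2.50 mV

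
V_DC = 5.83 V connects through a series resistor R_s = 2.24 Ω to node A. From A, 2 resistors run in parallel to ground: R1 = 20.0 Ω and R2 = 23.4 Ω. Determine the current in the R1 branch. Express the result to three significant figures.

Combine the parallel branches: R_p = (1/20.0 + 1/23.4)⁻¹ = 10.78 Ω.
V_A = 5.83 × 10.78/13.02 = 4.827 V.
Branch current I = V_A/R1 = 4.827/20.0 = 0.2414 A.

I ≈ 0.241 A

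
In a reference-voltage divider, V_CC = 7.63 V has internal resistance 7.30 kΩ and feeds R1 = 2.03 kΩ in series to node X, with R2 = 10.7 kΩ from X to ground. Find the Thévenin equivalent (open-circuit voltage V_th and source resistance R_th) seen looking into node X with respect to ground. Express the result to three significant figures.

V_th ≈ 4.08 V, R_th ≈ 4.98 kΩ

R1' = 7.30 + 2.03 = 9.330 kΩ (source resistance + R1).
Open-circuit (no load on X): V_th = V_CC · R2/(R1' + R2) = 7.63 × 10.7/(9.330 + 10.7) = 4.076 V.
Zeroing V_CC shorts the top of R1' to ground, so R_th = R1' ‖ R2 = 4.984 kΩ.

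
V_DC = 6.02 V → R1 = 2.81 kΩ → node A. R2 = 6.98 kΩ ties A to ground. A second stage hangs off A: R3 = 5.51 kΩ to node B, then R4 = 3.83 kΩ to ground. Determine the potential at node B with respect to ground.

V_B ≈ 1.45 V

Node A sees R2 in parallel with the series input of stage 2, R3 + R4 = 9.340 kΩ.
R2 ‖ (R3+R4) = 3.995 kΩ.
So V_A = 6.02 × 0.5870 = 3.534 V.
Then the unloaded second divider: V_B = V_A × R4/(R3+R4) = 3.534 × 0.4101 = 1.449 V.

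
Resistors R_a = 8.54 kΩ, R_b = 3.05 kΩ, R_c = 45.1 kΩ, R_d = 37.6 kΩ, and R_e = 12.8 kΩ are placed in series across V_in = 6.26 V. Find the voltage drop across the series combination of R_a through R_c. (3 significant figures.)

Series total: ΣR = 8.54 + 3.05 + 45.1 + 37.6 + 12.8 = 107.1 kΩ.
R_{R_a..R_c} = 8.54 + 3.05 + 45.1 = 56.69 kΩ.
By the voltage-divider rule, V = 6.26 × 56.69/107.1 = 3.314 V.

V ≈ 3.31 V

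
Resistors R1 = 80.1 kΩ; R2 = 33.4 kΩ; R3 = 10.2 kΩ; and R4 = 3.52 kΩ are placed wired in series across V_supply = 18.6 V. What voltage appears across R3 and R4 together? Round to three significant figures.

Total series resistance ΣR = 80.1 + 33.4 + 10.2 + 3.52 = 127.2 kΩ.
R_{R3..R4} = 10.2 + 3.52 = 13.72 kΩ.
V = V_supply · R/ΣR = 18.6 × 0.1078 = 2.006 V.

V ≈ 2.01 V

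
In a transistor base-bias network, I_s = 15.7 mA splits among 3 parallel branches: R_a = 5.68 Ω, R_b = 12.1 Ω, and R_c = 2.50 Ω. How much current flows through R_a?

ΣG = 1/5.68 + 1/12.1 + 1/2.50 = 0.6587.
Current divider: I(R_a) = I_s · G_k/ΣG = 15.7 × (0.1761/0.6587) = 15.7 × 0.2673 = 4.196 mA.

I ≈ 4.20 mA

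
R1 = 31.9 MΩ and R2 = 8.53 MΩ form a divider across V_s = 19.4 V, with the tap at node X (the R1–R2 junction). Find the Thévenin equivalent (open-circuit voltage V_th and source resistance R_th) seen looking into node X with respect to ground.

V_th ≈ 4.09 V, R_th ≈ 6.73 MΩ

V_th is the unloaded tap voltage: V_s · R2/(R1+R2) = 19.4 × 0.2110 = 4.093 V.
Zeroing V_s shorts the top of R1 to ground, so R_th = R1 ‖ R2 = 6.730 MΩ.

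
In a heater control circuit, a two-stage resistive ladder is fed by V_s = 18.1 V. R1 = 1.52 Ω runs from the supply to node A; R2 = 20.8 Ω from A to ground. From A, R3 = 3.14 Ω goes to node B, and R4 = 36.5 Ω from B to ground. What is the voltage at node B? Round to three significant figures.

The second stage (R3 + R4 = 39.64 Ω) loads node A in parallel with R2.
Effective lower resistance at A: R2 ‖ 39.64 = 13.64 Ω.
First divider: V_A = V_s · 13.64/(1.52 + 13.64) = 16.29 V.
V_B = V_A × 0.9208 = 15.00 V.

V_B ≈ 15.0 V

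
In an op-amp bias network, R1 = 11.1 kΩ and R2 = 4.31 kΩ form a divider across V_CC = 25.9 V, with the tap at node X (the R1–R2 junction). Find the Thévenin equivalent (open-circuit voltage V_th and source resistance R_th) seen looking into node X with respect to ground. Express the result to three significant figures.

V_th ≈ 7.24 V, R_th ≈ 3.10 kΩ

With X open, the divider is unloaded: V_th = 25.9 × 4.31/15.41 = 7.244 V.
Zeroing V_CC shorts the top of R1 to ground, so R_th = R1 ‖ R2 = 3.105 kΩ.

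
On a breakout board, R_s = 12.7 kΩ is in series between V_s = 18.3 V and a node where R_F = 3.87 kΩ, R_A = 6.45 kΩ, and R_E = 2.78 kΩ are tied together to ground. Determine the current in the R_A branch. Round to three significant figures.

I ≈ 0.262 mA

Parallel bank: R_p = 1/(1/3.87 + 1/6.45 + 1/2.78) = 1.293 kΩ.
Node voltage V_A = V_s · R_p/(R_s + R_p) = 18.3 × 0.09243 = 1.691 V.
I(R_A) = V_A / R_A = 1.691/6.45 = 0.2622 mA.
(Equivalently: I_total = 1.308 mA, then current-divider fraction G_k/ΣG = 0.2005.)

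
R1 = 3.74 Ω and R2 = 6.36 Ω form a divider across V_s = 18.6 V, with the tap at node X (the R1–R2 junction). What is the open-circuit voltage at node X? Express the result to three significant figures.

Open-circuit (no load on X): V_th = V_s · R2/(R1 + R2) = 18.6 × 6.36/(3.740 + 6.36) = 11.71 V.

V_th ≈ 11.7 V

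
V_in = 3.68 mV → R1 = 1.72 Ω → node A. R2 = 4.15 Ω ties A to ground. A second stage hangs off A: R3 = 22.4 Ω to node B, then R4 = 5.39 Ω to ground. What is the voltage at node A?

The second stage (R3 + R4 = 27.79 Ω) loads node A in parallel with R2.
Effective lower resistance at A: R2 ‖ 27.79 = 3.611 Ω.
V_A = 3.68 × 3.611/(1.72 + 3.611) = 2.493 mV.

V_A ≈ 2.49 mV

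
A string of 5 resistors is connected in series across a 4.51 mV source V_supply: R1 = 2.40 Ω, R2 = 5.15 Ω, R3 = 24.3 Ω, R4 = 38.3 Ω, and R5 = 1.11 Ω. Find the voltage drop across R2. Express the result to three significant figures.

Series total: ΣR = 2.40 + 5.15 + 24.3 + 38.3 + 1.11 = 71.26 Ω.
V = V_supply · R/ΣR = 4.51 × 0.07227 = 0.3259 mV.

V ≈ 0.326 mV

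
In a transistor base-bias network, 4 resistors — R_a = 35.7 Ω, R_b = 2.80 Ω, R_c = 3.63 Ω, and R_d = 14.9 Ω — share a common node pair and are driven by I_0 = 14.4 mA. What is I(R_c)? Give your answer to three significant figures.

I ≈ 5.45 mA

ΣG = 1/35.7 + 1/2.80 + 1/3.63 + 1/14.9 = 0.7278.
Current divider: I(R_c) = I_0 · G_k/ΣG = 14.4 × (0.2755/0.7278) = 14.4 × 0.3785 = 5.451 mA.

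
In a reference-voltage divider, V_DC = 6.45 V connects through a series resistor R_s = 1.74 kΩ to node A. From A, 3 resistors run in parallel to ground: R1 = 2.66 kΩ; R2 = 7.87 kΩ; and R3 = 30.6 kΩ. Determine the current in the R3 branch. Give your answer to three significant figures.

I ≈ 0.109 mA

Equivalent of the parallel group: R_p = 1.867 kΩ.
Node voltage V_A = V_DC · R_p/(R_s + R_p) = 6.45 × 0.5176 = 3.338 V.
Branch current I = V_A/R3 = 3.338/30.6 = 0.1091 mA.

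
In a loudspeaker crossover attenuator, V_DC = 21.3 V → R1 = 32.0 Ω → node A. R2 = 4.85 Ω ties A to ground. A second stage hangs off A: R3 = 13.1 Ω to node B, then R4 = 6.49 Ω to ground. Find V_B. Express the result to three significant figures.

V_B ≈ 0.764 V

Node A sees R2 in parallel with the series input of stage 2, R3 + R4 = 19.59 Ω.
R2 ‖ (R3+R4) = 3.888 Ω.
V_A = 21.3 × 3.888/(32.0 + 3.888) = 2.307 V.
Then the unloaded second divider: V_B = V_A × R4/(R3+R4) = 2.307 × 0.3313 = 0.7644 V.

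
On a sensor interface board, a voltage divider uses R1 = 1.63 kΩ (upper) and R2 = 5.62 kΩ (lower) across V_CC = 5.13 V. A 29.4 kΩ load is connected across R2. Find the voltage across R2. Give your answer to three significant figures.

V_out ≈ 3.81 V

The load sits in parallel with R2, giving an effective lower resistance R2' = R2·R_L/(R2+R_L) = 4.718 kΩ.
Voltage divider with the loaded lower leg: V_out = 5.13 × 4.718/(1.63 + 4.718) = 5.13 × 0.7432 = 3.813 V.
(Unloaded it would be 3.98 V; the load pulls it down.)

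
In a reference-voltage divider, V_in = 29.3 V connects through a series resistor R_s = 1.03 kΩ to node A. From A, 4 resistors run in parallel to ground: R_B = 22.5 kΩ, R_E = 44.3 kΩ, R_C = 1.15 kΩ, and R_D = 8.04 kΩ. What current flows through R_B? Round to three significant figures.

Combine the parallel branches: R_p = (1/22.5 + 1/44.3 + 1/1.15 + 1/8.04)⁻¹ = 0.9425 kΩ.
Node voltage V_A = V_in · R_p/(R_s + R_p) = 29.3 × 0.4778 = 14.00 V.
Branch current I = V_A/R_B = 14.00/22.5 = 0.6222 mA.

I ≈ 0.622 mA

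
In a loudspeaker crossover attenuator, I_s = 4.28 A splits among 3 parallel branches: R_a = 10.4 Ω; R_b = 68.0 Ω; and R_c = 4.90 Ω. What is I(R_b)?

ΣG = 1/10.4 + 1/68.0 + 1/4.90 = 0.3149.
By the current-divider rule, I = I_s · G_k/ΣG = 4.28 × 0.04669 = 0.1999 A.

I ≈ 0.200 A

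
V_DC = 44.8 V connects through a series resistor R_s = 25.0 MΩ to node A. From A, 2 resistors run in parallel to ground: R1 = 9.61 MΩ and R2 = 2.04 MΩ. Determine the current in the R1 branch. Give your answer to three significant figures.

I ≈ 0.294 µA

Equivalent of the parallel group: R_p = 1.683 MΩ.
V_A by voltage divider: V_A = 44.8 × 1.683/(25.0 + 1.683) = 2.825 V.
I(R1) = V_A / R1 = 2.825/9.61 = 0.2940 µA.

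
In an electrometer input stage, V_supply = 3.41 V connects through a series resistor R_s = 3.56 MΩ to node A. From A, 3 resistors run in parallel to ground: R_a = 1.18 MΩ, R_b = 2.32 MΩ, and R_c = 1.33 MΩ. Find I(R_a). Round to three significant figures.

Equivalent of the parallel group: R_p = 0.4925 MΩ.
V_A by voltage divider: V_A = 3.41 × 0.4925/(3.56 + 0.4925) = 0.4144 V.
Branch current I = V_A/R_a = 0.4144/1.18 = 0.3512 µA.

I ≈ 0.351 µA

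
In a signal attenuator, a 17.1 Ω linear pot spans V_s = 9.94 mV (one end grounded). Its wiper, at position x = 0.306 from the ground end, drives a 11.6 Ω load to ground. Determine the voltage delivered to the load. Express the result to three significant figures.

V_out ≈ 2.32 mV

Split the track: R_lower = x·R_p = 5.233 Ω, R_upper = (1−x)·R_p = 11.87 Ω.
R_L loads the lower segment: effective lower R = 3.606 Ω.
Then V_out = V_s · 3.606/(11.87 + 3.606) = 2.316 mV.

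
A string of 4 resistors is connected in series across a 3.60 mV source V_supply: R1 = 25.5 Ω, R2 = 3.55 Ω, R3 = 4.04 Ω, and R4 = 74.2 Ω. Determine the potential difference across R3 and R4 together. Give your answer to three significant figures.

V ≈ 2.63 mV

Total series resistance ΣR = 25.5 + 3.55 + 4.04 + 74.2 = 107.3 Ω.
R_{R3..R4} = 4.04 + 74.2 = 78.24 Ω.
V = V_supply · R/ΣR = 3.60 × 0.7292 = 2.625 mV.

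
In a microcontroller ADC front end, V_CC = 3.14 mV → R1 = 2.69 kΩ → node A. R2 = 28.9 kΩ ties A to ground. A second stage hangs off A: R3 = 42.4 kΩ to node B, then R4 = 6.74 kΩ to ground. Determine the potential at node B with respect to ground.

V_B ≈ 0.375 mV

Looking into the second stage from A: R3 + R4 = 49.14 kΩ appears in parallel with R2.
R2 ‖ (R3+R4) = 18.20 kΩ.
First divider: V_A = V_CC · 18.20/(2.69 + 18.20) = 2.736 mV.
Then the unloaded second divider: V_B = V_A × R4/(R3+R4) = 2.736 × 0.1372 = 0.3752 mV.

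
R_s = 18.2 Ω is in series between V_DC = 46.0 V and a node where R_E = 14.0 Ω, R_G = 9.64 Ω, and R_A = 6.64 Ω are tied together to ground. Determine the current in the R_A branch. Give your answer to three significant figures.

Parallel bank: R_p = 1/(1/14.0 + 1/9.64 + 1/6.64) = 3.070 Ω.
V_A by voltage divider: V_A = 46.0 × 3.070/(18.2 + 3.070) = 6.639 V.
Branch current I = V_A/R_A = 6.639/6.64 = 0.9998 A.

I ≈ 1.00 A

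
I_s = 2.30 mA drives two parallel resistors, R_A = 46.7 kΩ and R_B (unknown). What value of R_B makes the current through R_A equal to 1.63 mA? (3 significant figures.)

The fraction through R_A equals R_B/(R_A+R_B).
With f = 0.7087, R_B = R_A · f/(1−f) = 46.7 × 2.433 = 113.6 kΩ.

R_B ≈ 114 kΩ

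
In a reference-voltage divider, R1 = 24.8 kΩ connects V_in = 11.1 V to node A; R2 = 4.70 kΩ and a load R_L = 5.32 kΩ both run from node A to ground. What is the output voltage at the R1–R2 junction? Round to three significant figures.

The load sits in parallel with R2, giving an effective lower resistance R2' = R2·R_L/(R2+R_L) = 2.495 kΩ.
Now apply the divider: V_out = 11.1 × 0.09142 = 1.015 V.

V_out ≈ 1.01 V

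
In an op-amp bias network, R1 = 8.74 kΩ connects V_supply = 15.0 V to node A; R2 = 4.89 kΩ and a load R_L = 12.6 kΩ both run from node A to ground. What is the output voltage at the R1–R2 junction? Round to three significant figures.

V_out ≈ 4.31 V

First combine the lower leg with the load: R2 ‖ R_L = 3.523 kΩ.
Voltage divider with the loaded lower leg: V_out = 15.0 × 3.523/(8.74 + 3.523) = 15.0 × 0.2873 = 4.309 V.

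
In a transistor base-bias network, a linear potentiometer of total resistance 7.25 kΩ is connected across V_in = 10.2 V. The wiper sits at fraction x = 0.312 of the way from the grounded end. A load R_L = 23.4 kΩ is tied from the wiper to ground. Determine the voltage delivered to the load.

V_out ≈ 2.98 V

The pot divides into 4.988 kΩ above the wiper and 2.262 kΩ below.
R_L loads the lower segment: effective lower R = 2.063 kΩ.
Loaded-divider output: V_out = 10.2 × 0.2925 = 2.984 V.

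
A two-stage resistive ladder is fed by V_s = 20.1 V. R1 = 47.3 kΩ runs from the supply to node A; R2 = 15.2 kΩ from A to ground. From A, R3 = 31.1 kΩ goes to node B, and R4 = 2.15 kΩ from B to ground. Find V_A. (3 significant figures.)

V_A ≈ 3.63 V

The second stage (R3 + R4 = 33.25 kΩ) loads node A in parallel with R2.
Effective lower resistance at A: R2 ‖ 33.25 = 10.43 kΩ.
V_A = 20.1 × 10.43/(47.3 + 10.43) = 3.632 V.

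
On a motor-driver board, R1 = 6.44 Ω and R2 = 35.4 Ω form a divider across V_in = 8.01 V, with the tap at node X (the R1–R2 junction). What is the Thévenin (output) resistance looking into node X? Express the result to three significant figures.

R_th ≈ 5.45 Ω

With V_in suppressed (replaced by a short), R_th = R1 ‖ R2 = (6.440 × 35.4)/(6.440 + 35.4) = 5.449 Ω.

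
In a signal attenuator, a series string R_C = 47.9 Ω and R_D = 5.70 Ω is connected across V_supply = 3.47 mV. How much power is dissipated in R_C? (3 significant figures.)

P ≈ 0.201 µW

ΣR = 53.60 Ω → I = 3.47/53.60 = 0.06474 mA.
P(R_C) = I²·R_C = (0.06474)² × 47.9 = 0.2008 µW.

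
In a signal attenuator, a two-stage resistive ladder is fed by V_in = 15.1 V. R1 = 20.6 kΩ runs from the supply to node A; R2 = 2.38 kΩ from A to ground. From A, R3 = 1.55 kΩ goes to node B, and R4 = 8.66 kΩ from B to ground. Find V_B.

Looking into the second stage from A: R3 + R4 = 10.21 kΩ appears in parallel with R2.
Effective lower resistance at A: R2 ‖ 10.21 = 1.930 kΩ.
V_A = 15.1 × 1.930/(20.6 + 1.930) = 1.294 V.
Stage 2 is unloaded, so V_B = V_A · R4/(R3+R4) = 1.294 × 8.66/10.21 = 1.097 V.

V_B ≈ 1.10 V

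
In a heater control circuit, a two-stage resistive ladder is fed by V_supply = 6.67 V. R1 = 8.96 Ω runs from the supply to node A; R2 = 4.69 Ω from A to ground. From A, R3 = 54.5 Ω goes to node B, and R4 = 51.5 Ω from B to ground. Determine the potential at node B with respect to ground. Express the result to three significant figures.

V_B ≈ 1.08 V

Looking into the second stage from A: R3 + R4 = 106.0 Ω appears in parallel with R2.
R2 ‖ (R3+R4) = 4.491 Ω.
So V_A = 6.67 × 0.3339 = 2.227 V.
Stage 2 is unloaded, so V_B = V_A · R4/(R3+R4) = 2.227 × 51.5/106.0 = 1.082 V.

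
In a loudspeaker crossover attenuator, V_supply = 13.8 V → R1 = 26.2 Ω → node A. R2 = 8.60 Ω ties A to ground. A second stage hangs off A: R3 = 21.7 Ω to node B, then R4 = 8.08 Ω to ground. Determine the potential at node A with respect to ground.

V_A ≈ 2.80 V

Node A sees R2 in parallel with the series input of stage 2, R3 + R4 = 29.78 Ω.
Effective lower resistance at A: R2 ‖ 29.78 = 6.673 Ω.
First divider: V_A = V_supply · 6.673/(26.2 + 6.673) = 2.801 V.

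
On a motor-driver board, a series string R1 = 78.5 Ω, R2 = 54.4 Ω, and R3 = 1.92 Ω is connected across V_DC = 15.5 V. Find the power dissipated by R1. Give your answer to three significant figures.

Series current I = V_DC/ΣR = 15.5/134.8 = 0.1150 A.
V(R1) = I·R = 9.025 V; P = V·I = 9.025 × 0.1150 = 1.038 W.

P ≈ 1.04 W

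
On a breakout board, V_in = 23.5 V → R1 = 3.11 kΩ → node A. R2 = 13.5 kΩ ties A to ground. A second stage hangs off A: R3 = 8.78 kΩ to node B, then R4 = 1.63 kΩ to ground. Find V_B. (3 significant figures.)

V_B ≈ 2.41 V

The second stage (R3 + R4 = 10.41 kΩ) loads node A in parallel with R2.
R2 ‖ (R3+R4) = 5.878 kΩ.
So V_A = 23.5 × 0.6540 = 15.37 V.
Then the unloaded second divider: V_B = V_A × R4/(R3+R4) = 15.37 × 0.1566 = 2.406 V.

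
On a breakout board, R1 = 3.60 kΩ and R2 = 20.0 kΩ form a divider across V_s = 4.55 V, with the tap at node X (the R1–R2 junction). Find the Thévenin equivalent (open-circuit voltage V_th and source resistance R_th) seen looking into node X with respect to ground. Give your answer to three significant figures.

V_th is the unloaded tap voltage: V_s · R2/(R1+R2) = 4.55 × 0.8475 = 3.856 V.
Looking into X with the source shorted: R_th = R1·R2/(R1+R2) = 3.600 × 20.0/23.60 = 3.051 kΩ.

V_th ≈ 3.86 V, R_th ≈ 3.05 kΩ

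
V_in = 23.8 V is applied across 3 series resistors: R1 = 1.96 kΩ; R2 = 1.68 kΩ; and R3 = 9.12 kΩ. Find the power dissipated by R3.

Series current I = V_in/ΣR = 23.8/12.76 = 1.865 mA.
P(R3) = I²·R3 = (1.865)² × 9.12 = 31.73 mW.

P ≈ 31.7 mW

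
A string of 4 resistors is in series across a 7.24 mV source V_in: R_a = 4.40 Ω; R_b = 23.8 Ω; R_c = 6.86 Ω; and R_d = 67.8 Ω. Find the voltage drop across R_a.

V ≈ 0.310 mV

Series total: ΣR = 4.40 + 23.8 + 6.86 + 67.8 = 102.9 Ω.
By the voltage-divider rule, V = 7.24 × 4.400/102.9 = 0.3097 mV.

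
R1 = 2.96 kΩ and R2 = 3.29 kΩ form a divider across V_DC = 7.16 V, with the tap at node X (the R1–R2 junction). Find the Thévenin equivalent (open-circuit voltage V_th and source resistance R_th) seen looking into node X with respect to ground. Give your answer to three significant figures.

V_th ≈ 3.77 V, R_th ≈ 1.56 kΩ

Open-circuit (no load on X): V_th = V_DC · R2/(R1 + R2) = 7.16 × 3.29/(2.960 + 3.29) = 3.769 V.
With V_DC suppressed (replaced by a short), R_th = R1 ‖ R2 = (2.960 × 3.29)/(2.960 + 3.29) = 1.558 kΩ.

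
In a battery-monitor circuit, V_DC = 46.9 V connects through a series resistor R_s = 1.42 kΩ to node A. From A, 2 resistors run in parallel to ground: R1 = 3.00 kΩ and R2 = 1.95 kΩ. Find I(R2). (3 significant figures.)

I ≈ 10.9 mA

Parallel bank: R_p = 1/(1/3.00 + 1/1.95) = 1.182 kΩ.
V_A by voltage divider: V_A = 46.9 × 1.182/(1.42 + 1.182) = 21.30 V.
Branch current I = V_A/R2 = 21.30/1.95 = 10.92 mA.
(Check via current divider: I_total = 18.03 mA; share G_k/ΣG = 0.6061 → same result.)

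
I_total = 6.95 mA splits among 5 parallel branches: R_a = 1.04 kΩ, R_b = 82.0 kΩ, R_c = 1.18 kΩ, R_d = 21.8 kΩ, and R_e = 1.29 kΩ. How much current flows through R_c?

I ≈ 2.23 mA

ΣG = 1/1.04 + 1/82.0 + 1/1.18 + 1/21.8 + 1/1.29 = 2.642.
Current divider: I(R_c) = I_total · G_k/ΣG = 6.95 × (0.8475/2.642) = 6.95 × 0.3207 = 2.229 mA.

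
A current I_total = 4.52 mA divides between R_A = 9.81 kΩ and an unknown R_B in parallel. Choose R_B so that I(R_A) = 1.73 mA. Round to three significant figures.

In a two-way split, I_A/I_total = R_B/(R_A + R_B).
With f = 0.3827, R_B = R_A · f/(1−f) = 9.81 × 0.6201 = 6.083 kΩ.

R_B ≈ 6.08 kΩ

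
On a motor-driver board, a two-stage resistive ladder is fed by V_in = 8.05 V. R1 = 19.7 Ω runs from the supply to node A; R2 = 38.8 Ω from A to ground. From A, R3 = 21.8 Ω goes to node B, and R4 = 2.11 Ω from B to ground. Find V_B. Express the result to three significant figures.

V_B ≈ 0.305 V

Node A sees R2 in parallel with the series input of stage 2, R3 + R4 = 23.91 Ω.
Effective lower resistance at A: R2 ‖ 23.91 = 14.79 Ω.
V_A = 8.05 × 14.79/(19.7 + 14.79) = 3.452 V.
Then the unloaded second divider: V_B = V_A × R4/(R3+R4) = 3.452 × 0.08825 = 0.3047 V.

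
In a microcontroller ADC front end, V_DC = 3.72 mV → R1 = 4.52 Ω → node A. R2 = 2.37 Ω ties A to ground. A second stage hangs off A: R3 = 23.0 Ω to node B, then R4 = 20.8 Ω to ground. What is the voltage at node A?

V_A ≈ 1.24 mV

Node A sees R2 in parallel with the series input of stage 2, R3 + R4 = 43.80 Ω.
R2 ‖ (R3+R4) = 2.248 Ω.
So V_A = 3.72 × 0.3322 = 1.236 mV.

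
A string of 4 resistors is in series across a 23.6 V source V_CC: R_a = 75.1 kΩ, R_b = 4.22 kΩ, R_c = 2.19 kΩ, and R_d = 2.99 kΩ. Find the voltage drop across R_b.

V ≈ 1.18 V

Series total: ΣR = 75.1 + 4.22 + 2.19 + 2.99 = 84.50 kΩ.
Voltage divider: V = V_CC · (4.220 / 84.50) = 23.6 × 0.04994 = 1.179 V.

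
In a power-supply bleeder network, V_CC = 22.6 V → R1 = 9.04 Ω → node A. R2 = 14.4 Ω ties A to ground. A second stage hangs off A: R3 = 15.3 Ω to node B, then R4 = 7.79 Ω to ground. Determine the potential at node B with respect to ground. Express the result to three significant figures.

Looking into the second stage from A: R3 + R4 = 23.09 Ω appears in parallel with R2.
Effective lower resistance at A: R2 ‖ 23.09 = 8.869 Ω.
So V_A = 22.6 × 0.4952 = 11.19 V.
Then the unloaded second divider: V_B = V_A × R4/(R3+R4) = 11.19 × 0.3374 = 3.776 V.

V_B ≈ 3.78 V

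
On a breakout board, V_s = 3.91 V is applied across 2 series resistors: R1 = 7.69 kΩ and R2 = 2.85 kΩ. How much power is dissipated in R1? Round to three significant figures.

P ≈ 1.06 mW

The common current is I = 3.91/10.54 = 0.3710 mA.
P(R1) = I²·R1 = (0.3710)² × 7.69 = 1.058 mW.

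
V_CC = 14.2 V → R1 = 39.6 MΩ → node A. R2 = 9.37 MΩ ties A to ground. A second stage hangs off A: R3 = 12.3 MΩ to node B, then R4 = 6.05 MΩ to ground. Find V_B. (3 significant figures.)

Node A sees R2 in parallel with the series input of stage 2, R3 + R4 = 18.35 MΩ.
R2 ‖ (R3+R4) = 6.203 MΩ.
V_A = 14.2 × 6.203/(39.6 + 6.203) = 1.923 V.
Then the unloaded second divider: V_B = V_A × R4/(R3+R4) = 1.923 × 0.3297 = 0.6340 V.

V_B ≈ 0.634 V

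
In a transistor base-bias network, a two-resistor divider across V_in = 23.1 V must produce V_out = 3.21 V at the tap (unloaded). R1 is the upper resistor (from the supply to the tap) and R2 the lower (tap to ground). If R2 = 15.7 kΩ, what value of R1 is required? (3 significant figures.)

V_out/V_in = R2/(R1+R2) = 0.1390.
Rearranging, R1 = R2·(1−k)/k = 15.7 × 6.196 = 97.28 kΩ.

R1 ≈ 97.3 kΩ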